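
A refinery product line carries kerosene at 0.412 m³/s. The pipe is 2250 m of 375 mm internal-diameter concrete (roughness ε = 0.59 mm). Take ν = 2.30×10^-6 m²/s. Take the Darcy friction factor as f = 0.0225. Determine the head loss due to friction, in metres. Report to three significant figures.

h_f ≈ 95.7 m

V = 4Q/(πD²) = 4·0.412/(π·0.375²) = 3.730 m/s
h_f = f(L/D)V²/(2g) = 0.02250·(2250/0.375)·3.730²/(2·9.81) = 95.75 m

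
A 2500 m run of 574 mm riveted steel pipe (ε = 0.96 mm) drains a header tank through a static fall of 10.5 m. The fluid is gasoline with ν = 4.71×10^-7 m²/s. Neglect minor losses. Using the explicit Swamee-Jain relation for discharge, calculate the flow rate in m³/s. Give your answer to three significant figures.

Swamee-Jain (Type II): Q = -0.965·√(gD⁵h_f/L)·ln[ε/(3.7D) + √(3.17ν²L/(gD³h_f))]
√(gD⁵h_f/L) = √(9.81·0.574⁵·10.5/2500) = 0.05067
ε/(3.7D) = 4.52×10^-4; √(3.17ν²L/(gD³h_f)) = 9.50×10^-6
Q = -0.965·0.05067·ln(4.615×10^-4) = 0.3756 m³/s
Check: V = 1.45 m/s, Re = 1.77×10^6, f = 0.02252, h_f = 10.5 m ≈ 10.5 m ✓

Q ≈ 0.376 m³/s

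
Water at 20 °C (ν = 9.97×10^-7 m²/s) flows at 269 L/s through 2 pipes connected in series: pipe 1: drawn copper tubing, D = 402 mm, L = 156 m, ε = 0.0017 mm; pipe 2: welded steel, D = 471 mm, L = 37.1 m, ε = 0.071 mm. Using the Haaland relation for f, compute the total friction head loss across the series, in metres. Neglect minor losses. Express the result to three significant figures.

Pipe 1: V = 2.119 m/s, Re = 8.55×10^5, ε/D = 4.23×10^-6, f = 0.01196, h_1 = f(L/D)V²/2g = 1.063 m
Pipe 2: V = 1.544 m/s, Re = 7.29×10^5, ε/D = 1.51×10^-4, f = 0.01433, h_2 = f(L/D)V²/2g = 0.1371 m
Series → Q common, losses add: H = Σh = 1.200 m

H ≈ 1.20 m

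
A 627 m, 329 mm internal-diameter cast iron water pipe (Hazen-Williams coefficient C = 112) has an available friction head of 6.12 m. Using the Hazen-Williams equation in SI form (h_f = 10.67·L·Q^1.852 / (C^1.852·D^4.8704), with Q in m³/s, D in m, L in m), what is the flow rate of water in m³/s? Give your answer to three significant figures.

Rearranging: Q = [h_f·C^1.852·D^4.8704 / (10.67·L)]^(1/1.852)
Q = [6.12·112^1.852·0.329^4.8704 / (10.67·627)]^0.540 = 0.1377 m³/s

Q ≈ 0.138 m³/s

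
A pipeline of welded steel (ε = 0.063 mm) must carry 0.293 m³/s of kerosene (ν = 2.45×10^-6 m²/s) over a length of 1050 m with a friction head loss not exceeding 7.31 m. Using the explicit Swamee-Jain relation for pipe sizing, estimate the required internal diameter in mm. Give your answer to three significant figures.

D ≈ 442 mm

Swamee-Jain (Type III): D = 0.66·[ε^1.25·(LQ²/(gh_f))^4.75 + ν·Q^9.4·(L/(gh_f))^5.2]^0.04
LQ²/(gh_f) = 1.257; L/(gh_f) = 14.64
Term 1 = ε^1.25·(…)^4.75 = 1.66×10^-5; Term 2 = ν·Q^9.4·(…)^5.2 = 2.75×10^-5
D = 0.66·(1.66×10^-5 + 2.75×10^-5)^0.04 = 0.4419 m = 442 mm
Check: V = 1.91 m/s, Re = 3.45×10^5, f = 0.01556, h_f = 6.88 m ≈ 7.31 m ✓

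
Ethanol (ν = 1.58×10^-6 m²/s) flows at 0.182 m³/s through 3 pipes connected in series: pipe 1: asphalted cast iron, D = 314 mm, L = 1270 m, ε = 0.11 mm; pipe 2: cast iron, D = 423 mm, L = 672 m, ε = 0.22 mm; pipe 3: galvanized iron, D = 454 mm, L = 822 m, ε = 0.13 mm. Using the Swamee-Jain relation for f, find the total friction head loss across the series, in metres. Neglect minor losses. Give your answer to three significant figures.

Pipe 1: V = 2.350 m/s, Re = 4.67×10^5, ε/D = 3.50×10^-4, f = 0.01683, h_1 = f(L/D)V²/2g = 19.17 m
Pipe 2: V = 1.295 m/s, Re = 3.47×10^5, ε/D = 5.20×10^-4, f = 0.01827, h_2 = f(L/D)V²/2g = 2.481 m
Pipe 3: V = 1.124 m/s, Re = 3.23×10^5, ε/D = 2.86×10^-4, f = 0.01685, h_3 = f(L/D)V²/2g = 1.965 m
Series → Q common, losses add: H = Σh = 23.61 m

H ≈ 23.6 m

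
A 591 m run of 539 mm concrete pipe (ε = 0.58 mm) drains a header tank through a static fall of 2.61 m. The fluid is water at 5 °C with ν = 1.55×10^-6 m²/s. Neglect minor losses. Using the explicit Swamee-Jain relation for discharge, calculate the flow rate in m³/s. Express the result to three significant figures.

Swamee-Jain (Type II): Q = -0.965·√(gD⁵h_f/L)·ln[ε/(3.7D) + √(3.17ν²L/(gD³h_f))]
√(gD⁵h_f/L) = √(9.81·0.539⁵·2.61/591) = 0.04439
ε/(3.7D) = 2.91×10^-4; √(3.17ν²L/(gD³h_f)) = 3.35×10^-5
Q = -0.965·0.04439·ln(3.243×10^-4) = 0.3442 m³/s
Check: V = 1.51 m/s, Re = 5.25×10^5, f = 0.02065, h_f = 2.63 m ≈ 2.61 m ✓

Q ≈ 0.344 m³/s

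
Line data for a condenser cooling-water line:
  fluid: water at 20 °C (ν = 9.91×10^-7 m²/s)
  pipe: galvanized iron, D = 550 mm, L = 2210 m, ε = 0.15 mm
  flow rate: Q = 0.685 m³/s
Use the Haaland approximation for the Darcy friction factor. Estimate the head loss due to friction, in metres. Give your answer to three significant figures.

h_f ≈ 25.7 m

V = 4Q/(πD²) = 4·0.685/(π·0.550²) = 2.883 m/s
Re = VD/ν = 2.883·0.550/9.91×10^-7 = 1.60×10^6 → turbulent
ε/D = 0.15/550 = 2.73×10^-4
Haaland: f = 0.01511
h_f = f(L/D)V²/(2g) = 0.01511·(2210/0.550)·2.883²/(2·9.81) = 25.72 m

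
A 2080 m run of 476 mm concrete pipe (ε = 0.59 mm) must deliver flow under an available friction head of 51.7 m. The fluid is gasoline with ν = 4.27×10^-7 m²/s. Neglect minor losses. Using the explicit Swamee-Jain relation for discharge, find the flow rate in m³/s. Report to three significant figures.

Swamee-Jain (Type II): Q = -0.965·√(gD⁵h_f/L)·ln[ε/(3.7D) + √(3.17ν²L/(gD³h_f))]
√(gD⁵h_f/L) = √(9.81·0.476⁵·51.7/2080) = 0.07719
ε/(3.7D) = 3.35×10^-4; √(3.17ν²L/(gD³h_f)) = 4.69×10^-6
Q = -0.965·0.07719·ln(3.397×10^-4) = 0.5950 m³/s
Check: V = 3.34 m/s, Re = 3.73×10^6, f = 0.02081, h_f = 51.8 m ≈ 51.7 m ✓

Q ≈ 0.595 m³/s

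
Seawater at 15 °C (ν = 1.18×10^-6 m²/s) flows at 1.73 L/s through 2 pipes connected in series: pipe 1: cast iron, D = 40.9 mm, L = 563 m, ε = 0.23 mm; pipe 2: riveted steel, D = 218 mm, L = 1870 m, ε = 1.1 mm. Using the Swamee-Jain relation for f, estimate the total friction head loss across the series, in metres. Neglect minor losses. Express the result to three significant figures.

H ≈ 41.0 m

Pipe 1: V = 1.317 m/s, Re = 4.56×10^4, ε/D = 0.00562, f = 0.03369, h_1 = f(L/D)V²/2g = 40.98 m
Pipe 2: V = 0.04635 m/s, Re = 8560, ε/D = 0.00505, f = 0.03938, h_2 = f(L/D)V²/2g = 0.03698 m
Series → Q common, losses add: H = Σh = 41.02 m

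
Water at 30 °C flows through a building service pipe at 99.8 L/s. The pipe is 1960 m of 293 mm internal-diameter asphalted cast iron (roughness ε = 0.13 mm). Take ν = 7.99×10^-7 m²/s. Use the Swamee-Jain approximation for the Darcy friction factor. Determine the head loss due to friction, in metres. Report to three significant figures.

V = 4Q/(πD²) = 4·0.0998/(π·0.293²) = 1.480 m/s
Re = VD/ν = 1.480·0.293/7.99×10^-7 = 5.43×10^5 → turbulent
ε/D = 0.13/293 = 4.44×10^-4
Swamee-Jain: f = 0.01734
h_f = f(L/D)V²/(2g) = 0.01734·(1960/0.293)·1.480²/(2·9.81) = 12.95 m

h_f ≈ 13.0 m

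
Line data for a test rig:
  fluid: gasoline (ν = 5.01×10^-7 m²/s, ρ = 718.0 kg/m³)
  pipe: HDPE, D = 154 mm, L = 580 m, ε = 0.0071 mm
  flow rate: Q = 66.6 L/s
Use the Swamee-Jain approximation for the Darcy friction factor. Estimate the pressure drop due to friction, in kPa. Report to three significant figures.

V = 4Q/(πD²) = 4·0.0666/(π·0.154²) = 3.576 m/s
Re = VD/ν = 3.576·0.154/5.01×10^-7 = 1.10×10^6 → turbulent
ε/D = 0.0071/154 = 4.61×10^-5
Swamee-Jain: f = 0.01248
h_f = f(L/D)V²/(2g) = 0.01248·(580/0.154)·3.576²/(2·9.81) = 30.63 m
Δp = ρg·h_f = 718.0·9.81·30.63 = 215.7 kPa

Δp ≈ 216 kPa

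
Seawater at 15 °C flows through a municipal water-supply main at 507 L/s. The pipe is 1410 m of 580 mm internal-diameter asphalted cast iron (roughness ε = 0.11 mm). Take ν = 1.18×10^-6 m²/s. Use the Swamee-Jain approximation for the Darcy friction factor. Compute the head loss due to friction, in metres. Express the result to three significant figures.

h_f ≈ 6.71 m

V = 4Q/(πD²) = 4·0.507/(π·0.580²) = 1.919 m/s
Re = VD/ν = 1.919·0.580/1.18×10^-6 = 9.43×10^5 → turbulent
ε/D = 0.11/580 = 1.90×10^-4
Swamee-Jain: f = 0.01471
h_f = f(L/D)V²/(2g) = 0.01471·(1410/0.580)·1.919²/(2·9.81) = 6.710 m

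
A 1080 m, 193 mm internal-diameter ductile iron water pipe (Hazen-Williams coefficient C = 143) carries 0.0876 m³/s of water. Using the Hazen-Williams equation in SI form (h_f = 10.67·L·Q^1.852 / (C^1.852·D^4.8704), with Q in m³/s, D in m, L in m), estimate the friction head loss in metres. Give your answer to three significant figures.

h_f ≈ 39.0 m

h_f = 10.67·1080·0.0876^1.852 / (143^1.852·0.193^4.8704) = 39.00 m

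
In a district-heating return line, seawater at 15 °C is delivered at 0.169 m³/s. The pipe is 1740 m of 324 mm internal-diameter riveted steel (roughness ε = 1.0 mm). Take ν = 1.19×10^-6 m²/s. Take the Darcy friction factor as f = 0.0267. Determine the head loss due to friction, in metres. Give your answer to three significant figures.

V = 4Q/(πD²) = 4·0.169/(π·0.324²) = 2.050 m/s
h_f = f(L/D)V²/(2g) = 0.02670·(1740/0.324)·2.050²/(2·9.81) = 30.71 m

h_f ≈ 30.7 m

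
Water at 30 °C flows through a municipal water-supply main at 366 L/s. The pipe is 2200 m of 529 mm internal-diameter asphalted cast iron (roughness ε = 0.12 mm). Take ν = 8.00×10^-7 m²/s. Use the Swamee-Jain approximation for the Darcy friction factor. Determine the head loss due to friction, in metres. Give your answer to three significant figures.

h_f ≈ 8.81 m

V = 4Q/(πD²) = 4·0.366/(π·0.529²) = 1.665 m/s
Re = VD/ν = 1.665·0.529/8.00×10^-7 = 1.10×10^6 → turbulent
ε/D = 0.12/529 = 2.27×10^-4
Swamee-Jain: f = 0.01498
h_f = f(L/D)V²/(2g) = 0.01498·(2200/0.529)·1.665²/(2·9.81) = 8.807 m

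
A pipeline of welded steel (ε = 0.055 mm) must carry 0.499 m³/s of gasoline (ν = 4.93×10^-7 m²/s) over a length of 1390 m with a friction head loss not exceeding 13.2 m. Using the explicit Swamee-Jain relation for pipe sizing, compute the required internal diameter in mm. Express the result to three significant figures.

Swamee-Jain (Type III): D = 0.66·[ε^1.25·(LQ²/(gh_f))^4.75 + ν·Q^9.4·(L/(gh_f))^5.2]^0.04
LQ²/(gh_f) = 2.673; L/(gh_f) = 10.73
Term 1 = ε^1.25·(…)^4.75 = 5.05×10^-4; Term 2 = ν·Q^9.4·(…)^5.2 = 1.64×10^-4
D = 0.66·(5.05×10^-4 + 1.64×10^-4)^0.04 = 0.4927 m = 493 mm
Check: V = 2.62 m/s, Re = 2.62×10^6, f = 0.01291, h_f = 12.7 m ≈ 13.2 m ✓

D ≈ 493 mm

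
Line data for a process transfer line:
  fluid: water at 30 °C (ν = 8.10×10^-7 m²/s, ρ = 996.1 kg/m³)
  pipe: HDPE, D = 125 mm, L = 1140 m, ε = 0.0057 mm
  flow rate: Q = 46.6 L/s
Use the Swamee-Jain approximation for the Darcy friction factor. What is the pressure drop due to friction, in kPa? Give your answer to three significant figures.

Δp ≈ 883 kPa

V = 4Q/(πD²) = 4·0.0466/(π·0.125²) = 3.797 m/s
Re = VD/ν = 3.797·0.125/8.10×10^-7 = 5.86×10^5 → turbulent
ε/D = 0.0057/125 = 4.56×10^-5
Swamee-Jain: f = 0.01348
h_f = f(L/D)V²/(2g) = 0.01348·(1140/0.125)·3.797²/(2·9.81) = 90.32 m
Δp = ρg·h_f = 996.1·9.81·90.32 = 882.6 kPa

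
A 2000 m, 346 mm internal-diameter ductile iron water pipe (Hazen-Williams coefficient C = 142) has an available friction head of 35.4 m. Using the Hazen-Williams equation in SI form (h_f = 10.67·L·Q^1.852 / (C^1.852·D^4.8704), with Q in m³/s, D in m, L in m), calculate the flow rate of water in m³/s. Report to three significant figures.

Q ≈ 0.275 m³/s

Rearranging: Q = [h_f·C^1.852·D^4.8704 / (10.67·L)]^(1/1.852)
Q = [35.4·142^1.852·0.346^4.8704 / (10.67·2000)]^0.540 = 0.2748 m³/s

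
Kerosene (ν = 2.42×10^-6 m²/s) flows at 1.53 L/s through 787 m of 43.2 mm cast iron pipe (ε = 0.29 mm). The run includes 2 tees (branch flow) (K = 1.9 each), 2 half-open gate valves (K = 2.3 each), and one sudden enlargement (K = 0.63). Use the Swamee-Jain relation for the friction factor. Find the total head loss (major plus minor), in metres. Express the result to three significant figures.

H_L ≈ 38.5 m

V = 4Q/(πD²) = 1.044 m/s; V²/2g = 0.05554 m
Re = 1.86×10^4, ε/D = 0.00671 → f = 0.03759 (Swamee-Jain)
Major: h_f = f(L/D)·V²/2g = 0.03759·18218·0.05554 = 38.03 m
Minor: ΣK = 9.03; h_m = ΣK·V²/2g = 0.5015 m
Total H_L = 38.03 + 0.5015 = 38.54 m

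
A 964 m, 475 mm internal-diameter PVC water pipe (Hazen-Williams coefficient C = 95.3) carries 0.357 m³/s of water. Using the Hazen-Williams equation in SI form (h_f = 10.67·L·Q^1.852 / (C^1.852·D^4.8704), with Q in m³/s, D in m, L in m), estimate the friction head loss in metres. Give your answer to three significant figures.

h_f ≈ 12.4 m

h_f = 10.67·964·0.357^1.852 / (95.3^1.852·0.475^4.8704) = 12.39 m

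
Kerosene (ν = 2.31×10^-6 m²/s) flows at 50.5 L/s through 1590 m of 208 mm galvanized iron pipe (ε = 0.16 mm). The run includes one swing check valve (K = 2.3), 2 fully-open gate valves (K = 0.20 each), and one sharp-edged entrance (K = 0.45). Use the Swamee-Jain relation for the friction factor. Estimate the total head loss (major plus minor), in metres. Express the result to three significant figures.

V = 4Q/(πD²) = 1.486 m/s; V²/2g = 0.1126 m
Re = 1.34×10^5, ε/D = 7.69×10^-4 → f = 0.02090 (Swamee-Jain)
Major: h_f = f(L/D)·V²/2g = 0.02090·7644·0.1126 = 17.98 m
Minor: ΣK = 3.15; h_m = ΣK·V²/2g = 0.3546 m
Total H_L = 17.98 + 0.3546 = 18.34 m

H_L ≈ 18.3 m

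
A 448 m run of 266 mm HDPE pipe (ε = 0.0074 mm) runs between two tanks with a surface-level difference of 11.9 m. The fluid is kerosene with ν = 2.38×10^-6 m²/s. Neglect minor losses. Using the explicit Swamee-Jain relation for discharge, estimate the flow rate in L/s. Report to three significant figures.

Q ≈ 172 L/s

Swamee-Jain (Type II): Q = -0.965·√(gD⁵h_f/L)·ln[ε/(3.7D) + √(3.17ν²L/(gD³h_f))]
√(gD⁵h_f/L) = √(9.81·0.266⁵·11.9/448) = 0.01863
ε/(3.7D) = 7.52×10^-6; √(3.17ν²L/(gD³h_f)) = 6.05×10^-5
Q = -0.965·0.01863·ln(6.803×10^-5) = 0.1725 m³/s
Check: V = 3.10 m/s, Re = 3.47×10^5, f = 0.01434, h_f = 11.9 m ≈ 11.9 m ✓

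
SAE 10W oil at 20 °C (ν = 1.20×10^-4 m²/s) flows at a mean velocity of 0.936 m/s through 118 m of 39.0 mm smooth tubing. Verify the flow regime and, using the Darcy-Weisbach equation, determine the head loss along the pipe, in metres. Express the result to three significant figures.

Re = VD/ν = 0.936·0.03900/1.20×10^-4 = 304 → laminar (Re < 2300)
f = 64/Re = 0.2104
h_f = f(L/D)V²/(2g) = 0.2104·(118/0.03900)·0.936²/(2·9.81) = 28.42 m

h_f ≈ 28.4 m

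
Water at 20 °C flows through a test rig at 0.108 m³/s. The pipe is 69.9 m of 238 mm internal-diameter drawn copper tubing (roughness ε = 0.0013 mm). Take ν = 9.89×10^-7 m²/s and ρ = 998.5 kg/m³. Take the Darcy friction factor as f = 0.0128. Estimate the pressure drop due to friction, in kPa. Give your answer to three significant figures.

V = 4Q/(πD²) = 4·0.108/(π·0.238²) = 2.428 m/s
h_f = f(L/D)V²/(2g) = 0.01280·(69.9/0.238)·2.428²/(2·9.81) = 1.129 m
Δp = ρg·h_f = 998.5·9.81·1.129 = 11.06 kPa

Δp ≈ 11.1 kPa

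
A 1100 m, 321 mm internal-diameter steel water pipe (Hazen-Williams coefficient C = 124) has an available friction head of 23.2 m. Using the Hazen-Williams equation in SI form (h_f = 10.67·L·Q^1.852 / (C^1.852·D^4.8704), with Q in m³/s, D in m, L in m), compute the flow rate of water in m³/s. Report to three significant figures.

Rearranging: Q = [h_f·C^1.852·D^4.8704 / (10.67·L)]^(1/1.852)
Q = [23.2·124^1.852·0.321^4.8704 / (10.67·1100)]^0.540 = 0.2165 m³/s

Q ≈ 0.217 m³/s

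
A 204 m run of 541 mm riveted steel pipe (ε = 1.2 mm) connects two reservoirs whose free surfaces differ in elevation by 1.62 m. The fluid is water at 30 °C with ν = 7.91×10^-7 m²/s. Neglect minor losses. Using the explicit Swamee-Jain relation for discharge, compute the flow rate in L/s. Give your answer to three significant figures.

Swamee-Jain (Type II): Q = -0.965·√(gD⁵h_f/L)·ln[ε/(3.7D) + √(3.17ν²L/(gD³h_f))]
√(gD⁵h_f/L) = √(9.81·0.541⁵·1.62/204) = 0.06009
ε/(3.7D) = 5.99×10^-4; √(3.17ν²L/(gD³h_f)) = 1.27×10^-5
Q = -0.965·0.06009·ln(6.122×10^-4) = 0.4290 m³/s
Check: V = 1.87 m/s, Re = 1.28×10^6, f = 0.02428, h_f = 1.62 m ≈ 1.62 m ✓

Q ≈ 429 L/s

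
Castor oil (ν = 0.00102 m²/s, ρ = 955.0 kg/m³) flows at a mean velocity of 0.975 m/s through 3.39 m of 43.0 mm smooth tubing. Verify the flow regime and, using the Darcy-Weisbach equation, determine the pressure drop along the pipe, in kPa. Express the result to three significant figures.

Re = VD/ν = 0.975·0.04300/0.00102 = 41.1 → laminar (Re < 2300)
f = 64/Re = 1.557
h_f = f(L/D)V²/(2g) = 1.557·(3.39/0.04300)·0.975²/(2·9.81) = 5.948 m
Δp = ρg·h_f = 955.0·9.81·5.948 = 55.72 kPa

Δp ≈ 55.7 kPa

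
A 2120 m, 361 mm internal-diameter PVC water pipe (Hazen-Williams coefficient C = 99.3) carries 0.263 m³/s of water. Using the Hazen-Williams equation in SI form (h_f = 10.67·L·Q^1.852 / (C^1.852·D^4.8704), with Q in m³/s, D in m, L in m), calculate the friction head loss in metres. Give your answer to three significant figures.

h_f ≈ 54.6 m

h_f = 10.67·2120·0.263^1.852 / (99.3^1.852·0.361^4.8704) = 54.58 m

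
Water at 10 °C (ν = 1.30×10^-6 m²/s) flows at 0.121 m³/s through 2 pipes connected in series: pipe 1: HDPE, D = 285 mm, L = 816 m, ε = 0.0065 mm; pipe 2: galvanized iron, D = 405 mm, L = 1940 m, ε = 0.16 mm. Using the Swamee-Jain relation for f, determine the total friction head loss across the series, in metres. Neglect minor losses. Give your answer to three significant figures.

Pipe 1: V = 1.897 m/s, Re = 4.16×10^5, ε/D = 2.28×10^-5, f = 0.01385, h_1 = f(L/D)V²/2g = 7.273 m
Pipe 2: V = 0.9393 m/s, Re = 2.93×10^5, ε/D = 3.95×10^-4, f = 0.01773, h_2 = f(L/D)V²/2g = 3.819 m
Series → Q common, losses add: H = Σh = 11.09 m

H ≈ 11.1 m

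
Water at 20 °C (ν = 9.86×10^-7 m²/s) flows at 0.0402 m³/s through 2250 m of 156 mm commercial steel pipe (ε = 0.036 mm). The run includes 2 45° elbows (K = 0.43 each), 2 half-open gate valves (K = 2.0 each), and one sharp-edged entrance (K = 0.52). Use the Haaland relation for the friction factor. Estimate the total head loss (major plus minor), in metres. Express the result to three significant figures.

V = 4Q/(πD²) = 2.103 m/s; V²/2g = 0.2255 m
Re = 3.33×10^5, ε/D = 2.31×10^-4 → f = 0.01613 (Haaland)
Major: h_f = f(L/D)·V²/2g = 0.01613·14423·0.2255 = 52.45 m
Minor: ΣK = 5.38; h_m = ΣK·V²/2g = 1.213 m
Total H_L = 52.45 + 1.213 = 53.67 m

H_L ≈ 53.7 m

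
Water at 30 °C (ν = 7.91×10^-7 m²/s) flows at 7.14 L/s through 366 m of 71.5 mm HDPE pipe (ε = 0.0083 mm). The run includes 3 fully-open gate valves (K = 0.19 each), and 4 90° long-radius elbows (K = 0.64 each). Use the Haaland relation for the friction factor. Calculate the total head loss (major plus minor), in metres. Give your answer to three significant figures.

H_L ≈ 14.4 m

V = 4Q/(πD²) = 1.778 m/s; V²/2g = 0.1612 m
Re = 1.61×10^5, ε/D = 1.16×10^-4 → f = 0.01688 (Haaland)
Major: h_f = f(L/D)·V²/2g = 0.01688·5119·0.1612 = 13.93 m
Minor: ΣK = 3.13; h_m = ΣK·V²/2g = 0.5045 m
Total H_L = 13.93 + 0.5045 = 14.43 m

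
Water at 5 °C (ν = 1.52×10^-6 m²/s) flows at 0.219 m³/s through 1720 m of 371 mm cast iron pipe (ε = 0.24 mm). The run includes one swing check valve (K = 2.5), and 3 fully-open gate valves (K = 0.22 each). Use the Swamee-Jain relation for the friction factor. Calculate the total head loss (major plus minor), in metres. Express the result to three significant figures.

V = 4Q/(πD²) = 2.026 m/s; V²/2g = 0.2092 m
Re = 4.94×10^5, ε/D = 6.47×10^-4 → f = 0.01865 (Swamee-Jain)
Major: h_f = f(L/D)·V²/2g = 0.01865·4636·0.2092 = 18.08 m
Minor: ΣK = 3.16; h_m = ΣK·V²/2g = 0.6610 m
Total H_L = 18.08 + 0.6610 = 18.74 m

H_L ≈ 18.7 m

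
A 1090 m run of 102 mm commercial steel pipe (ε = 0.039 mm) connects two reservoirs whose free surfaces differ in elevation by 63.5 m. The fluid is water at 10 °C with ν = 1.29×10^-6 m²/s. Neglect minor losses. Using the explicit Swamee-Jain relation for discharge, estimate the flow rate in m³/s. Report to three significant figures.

Swamee-Jain (Type II): Q = -0.965·√(gD⁵h_f/L)·ln[ε/(3.7D) + √(3.17ν²L/(gD³h_f))]
√(gD⁵h_f/L) = √(9.81·0.102⁵·63.5/1090) = 0.002512
ε/(3.7D) = 1.03×10^-4; √(3.17ν²L/(gD³h_f)) = 9.33×10^-5
Q = -0.965·0.002512·ln(1.966×10^-4) = 0.02069 m³/s
Check: V = 2.53 m/s, Re = 2.00×10^5, f = 0.01828, h_f = 63.8 m ≈ 63.5 m ✓

Q ≈ 0.0207 m³/s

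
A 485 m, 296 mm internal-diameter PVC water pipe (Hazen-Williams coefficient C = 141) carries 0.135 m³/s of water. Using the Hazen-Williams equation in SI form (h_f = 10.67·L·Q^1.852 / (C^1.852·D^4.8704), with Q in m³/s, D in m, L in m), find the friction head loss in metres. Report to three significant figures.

h_f = 10.67·485·0.135^1.852 / (141^1.852·0.296^4.8704) = 4.988 m

h_f ≈ 4.99 m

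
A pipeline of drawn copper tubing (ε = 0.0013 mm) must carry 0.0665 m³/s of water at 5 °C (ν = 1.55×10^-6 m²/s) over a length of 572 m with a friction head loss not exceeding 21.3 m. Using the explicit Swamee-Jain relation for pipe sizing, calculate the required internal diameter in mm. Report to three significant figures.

Swamee-Jain (Type III): D = 0.66·[ε^1.25·(LQ²/(gh_f))^4.75 + ν·Q^9.4·(L/(gh_f))^5.2]^0.04
LQ²/(gh_f) = 0.01211; L/(gh_f) = 2.737
Term 1 = ε^1.25·(…)^4.75 = 3.44×10^-17; Term 2 = ν·Q^9.4·(…)^5.2 = 2.51×10^-15
D = 0.66·(3.44×10^-17 + 2.51×10^-15)^0.04 = 0.1721 m = 172 mm
Check: V = 2.86 m/s, Re = 3.17×10^5, f = 0.01432, h_f = 19.8 m ≈ 21.3 m ✓

D ≈ 172 mm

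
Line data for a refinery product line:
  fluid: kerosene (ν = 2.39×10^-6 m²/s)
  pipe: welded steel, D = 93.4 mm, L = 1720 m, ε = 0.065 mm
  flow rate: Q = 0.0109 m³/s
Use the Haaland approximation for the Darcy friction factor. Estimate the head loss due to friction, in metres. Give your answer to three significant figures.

h_f ≈ 52.6 m

V = 4Q/(πD²) = 4·0.0109/(π·0.0934²) = 1.591 m/s
Re = VD/ν = 1.591·0.0934/2.39×10^-6 = 6.22×10^4 → turbulent
ε/D = 0.065/93.4 = 6.96×10^-4
Haaland: f = 0.02213
h_f = f(L/D)V²/(2g) = 0.02213·(1720/0.0934)·1.591²/(2·9.81) = 52.57 m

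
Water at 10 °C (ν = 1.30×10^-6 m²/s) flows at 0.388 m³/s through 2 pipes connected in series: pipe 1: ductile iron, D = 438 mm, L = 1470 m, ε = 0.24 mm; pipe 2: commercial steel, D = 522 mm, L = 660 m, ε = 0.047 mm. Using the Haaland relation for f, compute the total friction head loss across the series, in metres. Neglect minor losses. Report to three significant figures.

H ≈ 22.8 m

Pipe 1: V = 2.575 m/s, Re = 8.68×10^5, ε/D = 5.48×10^-4, f = 0.01755, h_1 = f(L/D)V²/2g = 19.91 m
Pipe 2: V = 1.813 m/s, Re = 7.28×10^5, ε/D = 9.00×10^-5, f = 0.01357, h_2 = f(L/D)V²/2g = 2.875 m
Series → Q common, losses add: H = Σh = 22.79 m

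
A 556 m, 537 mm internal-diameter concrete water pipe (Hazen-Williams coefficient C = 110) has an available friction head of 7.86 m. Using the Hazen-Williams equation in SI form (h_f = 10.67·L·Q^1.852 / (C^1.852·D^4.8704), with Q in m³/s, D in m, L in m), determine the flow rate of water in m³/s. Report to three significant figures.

Rearranging: Q = [h_f·C^1.852·D^4.8704 / (10.67·L)]^(1/1.852)
Q = [7.86·110^1.852·0.537^4.8704 / (10.67·556)]^0.540 = 0.5989 m³/s

Q ≈ 0.599 m³/s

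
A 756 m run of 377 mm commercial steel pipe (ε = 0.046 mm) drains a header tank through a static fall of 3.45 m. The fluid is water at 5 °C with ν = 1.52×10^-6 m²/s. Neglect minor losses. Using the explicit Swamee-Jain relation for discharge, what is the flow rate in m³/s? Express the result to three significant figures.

Swamee-Jain (Type II): Q = -0.965·√(gD⁵h_f/L)·ln[ε/(3.7D) + √(3.17ν²L/(gD³h_f))]
√(gD⁵h_f/L) = √(9.81·0.377⁵·3.45/756) = 0.01846
ε/(3.7D) = 3.30×10^-5; √(3.17ν²L/(gD³h_f)) = 5.53×10^-5
Q = -0.965·0.01846·ln(8.823×10^-5) = 0.1663 m³/s
Check: V = 1.49 m/s, Re = 3.70×10^5, f = 0.01524, h_f = 3.46 m ≈ 3.45 m ✓

Q ≈ 0.166 m³/s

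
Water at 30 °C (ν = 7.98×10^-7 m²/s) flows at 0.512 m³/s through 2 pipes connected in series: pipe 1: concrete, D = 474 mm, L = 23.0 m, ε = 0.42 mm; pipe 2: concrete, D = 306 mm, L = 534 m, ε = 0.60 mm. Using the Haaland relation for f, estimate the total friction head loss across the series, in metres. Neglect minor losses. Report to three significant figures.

Pipe 1: V = 2.902 m/s, Re = 1.72×10^6, ε/D = 8.86×10^-4, f = 0.01928, h_1 = f(L/D)V²/2g = 0.4014 m
Pipe 2: V = 6.962 m/s, Re = 2.67×10^6, ε/D = 0.00196, f = 0.02341, h_2 = f(L/D)V²/2g = 100.9 m
Series → Q common, losses add: H = Σh = 101.3 m

H ≈ 101 m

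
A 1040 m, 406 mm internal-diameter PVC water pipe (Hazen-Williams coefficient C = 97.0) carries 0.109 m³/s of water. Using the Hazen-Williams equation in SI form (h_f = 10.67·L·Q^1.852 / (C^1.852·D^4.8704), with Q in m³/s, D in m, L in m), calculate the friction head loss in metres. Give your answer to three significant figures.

h_f ≈ 3.09 m

h_f = 10.67·1040·0.109^1.852 / (97.0^1.852·0.406^4.8704) = 3.088 m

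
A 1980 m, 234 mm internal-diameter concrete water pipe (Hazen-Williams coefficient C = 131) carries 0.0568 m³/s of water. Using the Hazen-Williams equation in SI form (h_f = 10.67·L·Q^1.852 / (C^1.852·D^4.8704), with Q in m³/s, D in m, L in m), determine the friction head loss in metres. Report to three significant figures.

h_f = 10.67·1980·0.0568^1.852 / (131^1.852·0.234^4.8704) = 14.75 m

h_f ≈ 14.8 m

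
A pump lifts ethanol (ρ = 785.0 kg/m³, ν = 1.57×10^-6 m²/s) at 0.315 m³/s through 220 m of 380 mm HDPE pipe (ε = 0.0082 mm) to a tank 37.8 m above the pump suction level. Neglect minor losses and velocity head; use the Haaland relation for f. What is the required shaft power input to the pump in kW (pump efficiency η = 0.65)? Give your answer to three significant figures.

P_shaft ≈ 152 kW

V = 4Q/(πD²) = 2.777 m/s; Re = 6.72×10^5; ε/D = 2.16×10^-5; f = 0.01271
h_f = f(L/D)V²/2g = 2.894 m
Total head H = z + h_f = 37.8 + 2.894 = 40.69 m
P_hyd = ρgQH = 785.0·9.81·0.315·40.69 = 98.71 kW
P_shaft = P_hyd/η = 98.71/0.65 = 151.9 kW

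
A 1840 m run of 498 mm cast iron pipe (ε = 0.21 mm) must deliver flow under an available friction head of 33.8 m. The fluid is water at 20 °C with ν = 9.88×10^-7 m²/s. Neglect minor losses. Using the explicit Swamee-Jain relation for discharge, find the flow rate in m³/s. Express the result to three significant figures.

Swamee-Jain (Type II): Q = -0.965·√(gD⁵h_f/L)·ln[ε/(3.7D) + √(3.17ν²L/(gD³h_f))]
√(gD⁵h_f/L) = √(9.81·0.498⁵·33.8/1840) = 0.07429
ε/(3.7D) = 1.14×10^-4; √(3.17ν²L/(gD³h_f)) = 1.18×10^-5
Q = -0.965·0.07429·ln(1.258×10^-4) = 0.6439 m³/s
Check: V = 3.31 m/s, Re = 1.67×10^6, f = 0.01651, h_f = 34.0 m ≈ 33.8 m ✓

Q ≈ 0.644 m³/s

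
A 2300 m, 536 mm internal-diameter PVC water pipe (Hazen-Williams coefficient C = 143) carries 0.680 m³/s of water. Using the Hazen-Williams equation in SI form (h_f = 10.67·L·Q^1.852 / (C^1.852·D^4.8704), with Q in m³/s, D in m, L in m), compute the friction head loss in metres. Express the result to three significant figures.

h_f ≈ 25.5 m

h_f = 10.67·2300·0.680^1.852 / (143^1.852·0.536^4.8704) = 25.53 m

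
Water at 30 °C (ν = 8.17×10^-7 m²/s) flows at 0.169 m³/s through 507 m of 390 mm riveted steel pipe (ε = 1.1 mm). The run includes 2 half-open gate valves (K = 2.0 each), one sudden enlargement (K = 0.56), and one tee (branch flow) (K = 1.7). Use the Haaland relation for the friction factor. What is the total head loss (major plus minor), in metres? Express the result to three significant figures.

V = 4Q/(πD²) = 1.415 m/s; V²/2g = 0.1020 m
Re = 6.75×10^5, ε/D = 0.00282 → f = 0.02596 (Haaland)
Major: h_f = f(L/D)·V²/2g = 0.02596·1300·0.1020 = 3.442 m
Minor: ΣK = 6.26; h_m = ΣK·V²/2g = 0.6386 m
Total H_L = 3.442 + 0.6386 = 4.081 m

H_L ≈ 4.08 m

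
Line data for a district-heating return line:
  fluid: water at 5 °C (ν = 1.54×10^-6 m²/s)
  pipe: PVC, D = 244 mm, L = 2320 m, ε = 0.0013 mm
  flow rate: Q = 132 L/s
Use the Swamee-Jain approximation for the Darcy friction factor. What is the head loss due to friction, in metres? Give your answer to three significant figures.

V = 4Q/(πD²) = 4·0.132/(π·0.244²) = 2.823 m/s
Re = VD/ν = 2.823·0.244/1.54×10^-6 = 4.47×10^5 → turbulent
ε/D = 0.0013/244 = 5.33×10^-6
Swamee-Jain: f = 0.01344
h_f = f(L/D)V²/(2g) = 0.01344·(2320/0.244)·2.823²/(2·9.81) = 51.89 m

h_f ≈ 51.9 m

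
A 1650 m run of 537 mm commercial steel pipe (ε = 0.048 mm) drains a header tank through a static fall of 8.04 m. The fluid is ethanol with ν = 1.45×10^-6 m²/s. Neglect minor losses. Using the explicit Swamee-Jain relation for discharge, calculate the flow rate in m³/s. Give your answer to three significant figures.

Q ≈ 0.438 m³/s

Swamee-Jain (Type II): Q = -0.965·√(gD⁵h_f/L)·ln[ε/(3.7D) + √(3.17ν²L/(gD³h_f))]
√(gD⁵h_f/L) = √(9.81·0.537⁵·8.04/1650) = 0.04620
ε/(3.7D) = 2.42×10^-5; √(3.17ν²L/(gD³h_f)) = 3.00×10^-5
Q = -0.965·0.04620·ln(5.416×10^-5) = 0.4380 m³/s
Check: V = 1.93 m/s, Re = 7.16×10^5, f = 0.01378, h_f = 8.07 m ≈ 8.04 m ✓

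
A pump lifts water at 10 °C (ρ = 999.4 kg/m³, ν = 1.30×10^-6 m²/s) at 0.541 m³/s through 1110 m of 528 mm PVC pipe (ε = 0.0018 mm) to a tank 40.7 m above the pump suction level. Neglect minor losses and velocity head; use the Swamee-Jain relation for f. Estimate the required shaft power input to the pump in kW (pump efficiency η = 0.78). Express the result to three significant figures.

P_shaft ≈ 329 kW

V = 4Q/(πD²) = 2.471 m/s; Re = 1.00×10^6; ε/D = 3.41×10^-6; f = 0.01169
h_f = f(L/D)V²/2g = 7.644 m
Total head H = z + h_f = 40.7 + 7.644 = 48.34 m
P_hyd = ρgQH = 999.4·9.81·0.541·48.34 = 256.4 kW
P_shaft = P_hyd/η = 256.4/0.78 = 328.7 kW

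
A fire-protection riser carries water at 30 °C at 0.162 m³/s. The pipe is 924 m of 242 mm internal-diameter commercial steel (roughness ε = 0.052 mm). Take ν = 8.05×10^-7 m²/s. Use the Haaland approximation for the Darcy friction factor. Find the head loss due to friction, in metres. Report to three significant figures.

h_f ≈ 35.5 m

V = 4Q/(πD²) = 4·0.162/(π·0.242²) = 3.522 m/s
Re = VD/ν = 3.522·0.242/8.05×10^-7 = 1.06×10^6 → turbulent
ε/D = 0.052/242 = 2.15×10^-4
Haaland: f = 0.01472
h_f = f(L/D)V²/(2g) = 0.01472·(924/0.242)·3.522²/(2·9.81) = 35.54 m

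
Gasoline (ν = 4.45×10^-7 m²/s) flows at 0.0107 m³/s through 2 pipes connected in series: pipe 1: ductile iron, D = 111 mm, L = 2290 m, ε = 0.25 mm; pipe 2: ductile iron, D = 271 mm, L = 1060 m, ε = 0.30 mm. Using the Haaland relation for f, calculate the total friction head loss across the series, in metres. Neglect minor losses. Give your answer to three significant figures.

H ≈ 32.0 m

Pipe 1: V = 1.106 m/s, Re = 2.76×10^5, ε/D = 0.00225, f = 0.02476, h_1 = f(L/D)V²/2g = 31.83 m
Pipe 2: V = 0.1855 m/s, Re = 1.13×10^5, ε/D = 0.00111, f = 0.02211, h_2 = f(L/D)V²/2g = 0.1517 m
Series → Q common, losses add: H = Σh = 31.98 m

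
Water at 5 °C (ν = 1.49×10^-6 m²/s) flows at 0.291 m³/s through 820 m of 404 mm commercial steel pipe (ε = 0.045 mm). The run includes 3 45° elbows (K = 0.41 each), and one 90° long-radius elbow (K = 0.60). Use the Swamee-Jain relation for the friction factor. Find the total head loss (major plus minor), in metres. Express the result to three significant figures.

H_L ≈ 8.09 m

V = 4Q/(πD²) = 2.270 m/s; V²/2g = 0.2627 m
Re = 6.16×10^5, ε/D = 1.11×10^-4 → f = 0.01428 (Swamee-Jain)
Major: h_f = f(L/D)·V²/2g = 0.01428·2030·0.2627 = 7.613 m
Minor: ΣK = 1.83; h_m = ΣK·V²/2g = 0.4807 m
Total H_L = 7.613 + 0.4807 = 8.094 m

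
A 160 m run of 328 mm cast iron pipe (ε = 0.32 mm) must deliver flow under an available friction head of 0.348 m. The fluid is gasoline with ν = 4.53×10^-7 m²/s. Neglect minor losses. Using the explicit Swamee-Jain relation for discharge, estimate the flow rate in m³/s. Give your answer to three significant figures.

Swamee-Jain (Type II): Q = -0.965·√(gD⁵h_f/L)·ln[ε/(3.7D) + √(3.17ν²L/(gD³h_f))]
√(gD⁵h_f/L) = √(9.81·0.328⁵·0.348/160) = 0.009000
ε/(3.7D) = 2.64×10^-4; √(3.17ν²L/(gD³h_f)) = 2.94×10^-5
Q = -0.965·0.009000·ln(2.931×10^-4) = 0.07065 m³/s
Check: V = 0.836 m/s, Re = 6.05×10^5, f = 0.02014, h_f = 0.350 m ≈ 0.348 m ✓

Q ≈ 0.0707 m³/s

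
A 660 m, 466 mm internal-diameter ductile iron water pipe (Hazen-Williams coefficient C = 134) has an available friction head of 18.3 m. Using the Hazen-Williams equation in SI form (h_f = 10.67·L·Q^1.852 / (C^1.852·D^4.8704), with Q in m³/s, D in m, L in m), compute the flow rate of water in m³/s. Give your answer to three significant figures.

Q ≈ 0.723 m³/s

Rearranging: Q = [h_f·C^1.852·D^4.8704 / (10.67·L)]^(1/1.852)
Q = [18.3·134^1.852·0.466^4.8704 / (10.67·660)]^0.540 = 0.7229 m³/s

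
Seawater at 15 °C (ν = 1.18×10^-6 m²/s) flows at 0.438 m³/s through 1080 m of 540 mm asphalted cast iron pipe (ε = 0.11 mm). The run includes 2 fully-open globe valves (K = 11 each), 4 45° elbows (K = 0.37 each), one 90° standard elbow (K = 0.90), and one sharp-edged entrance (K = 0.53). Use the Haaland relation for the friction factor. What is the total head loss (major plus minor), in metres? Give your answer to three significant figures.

H_L ≈ 10.1 m

V = 4Q/(πD²) = 1.912 m/s; V²/2g = 0.1864 m
Re = 8.75×10^5, ε/D = 2.04×10^-4 → f = 0.01475 (Haaland)
Major: h_f = f(L/D)·V²/2g = 0.01475·2000·0.1864 = 5.498 m
Minor: ΣK = 24.9; h_m = ΣK·V²/2g = 4.644 m
Total H_L = 5.498 + 4.644 = 10.14 m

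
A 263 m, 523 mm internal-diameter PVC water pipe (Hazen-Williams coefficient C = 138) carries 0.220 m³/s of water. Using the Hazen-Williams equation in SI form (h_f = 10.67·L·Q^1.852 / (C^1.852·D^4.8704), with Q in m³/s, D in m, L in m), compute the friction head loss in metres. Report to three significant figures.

h_f ≈ 0.435 m

h_f = 10.67·263·0.220^1.852 / (138^1.852·0.523^4.8704) = 0.4348 m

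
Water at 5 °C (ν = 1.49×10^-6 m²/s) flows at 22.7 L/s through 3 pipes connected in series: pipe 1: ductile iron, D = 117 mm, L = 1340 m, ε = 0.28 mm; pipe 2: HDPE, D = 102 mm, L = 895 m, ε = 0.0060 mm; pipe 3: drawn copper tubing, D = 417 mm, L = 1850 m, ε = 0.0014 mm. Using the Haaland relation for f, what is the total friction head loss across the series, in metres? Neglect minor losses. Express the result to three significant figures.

H ≈ 122 m

Pipe 1: V = 2.111 m/s, Re = 1.66×10^5, ε/D = 0.00239, f = 0.02546, h_1 = f(L/D)V²/2g = 66.26 m
Pipe 2: V = 2.778 m/s, Re = 1.90×10^5, ε/D = 5.88×10^-5, f = 0.01604, h_2 = f(L/D)V²/2g = 55.34 m
Pipe 3: V = 0.1662 m/s, Re = 4.65×10^4, ε/D = 3.36×10^-6, f = 0.02106, h_3 = f(L/D)V²/2g = 0.1316 m
Series → Q common, losses add: H = Σh = 121.7 m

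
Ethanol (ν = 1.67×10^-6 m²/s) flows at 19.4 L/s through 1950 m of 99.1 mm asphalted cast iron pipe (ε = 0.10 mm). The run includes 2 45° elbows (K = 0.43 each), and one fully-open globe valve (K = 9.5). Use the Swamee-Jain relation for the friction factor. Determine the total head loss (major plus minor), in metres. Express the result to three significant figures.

H_L ≈ 141 m

V = 4Q/(πD²) = 2.515 m/s; V²/2g = 0.3224 m
Re = 1.49×10^5, ε/D = 0.00101 → f = 0.02164 (Swamee-Jain)
Major: h_f = f(L/D)·V²/2g = 0.02164·19677·0.3224 = 137.3 m
Minor: ΣK = 10.4; h_m = ΣK·V²/2g = 3.340 m
Total H_L = 137.3 + 3.340 = 140.7 m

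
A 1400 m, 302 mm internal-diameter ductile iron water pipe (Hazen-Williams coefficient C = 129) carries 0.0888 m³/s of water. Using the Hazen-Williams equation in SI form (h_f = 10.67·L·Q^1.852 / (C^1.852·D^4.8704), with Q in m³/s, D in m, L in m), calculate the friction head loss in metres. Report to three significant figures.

h_f = 10.67·1400·0.0888^1.852 / (129^1.852·0.302^4.8704) = 7.088 m

h_f ≈ 7.09 m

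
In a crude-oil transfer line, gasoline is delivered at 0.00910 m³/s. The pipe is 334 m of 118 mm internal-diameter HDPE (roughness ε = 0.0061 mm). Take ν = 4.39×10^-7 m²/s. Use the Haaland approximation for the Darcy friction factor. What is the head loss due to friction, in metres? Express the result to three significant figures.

V = 4Q/(πD²) = 4·0.00910/(π·0.118²) = 0.8321 m/s
Re = VD/ν = 0.8321·0.118/4.39×10^-7 = 2.24×10^5 → turbulent
ε/D = 0.0061/118 = 5.17×10^-5
Haaland: f = 0.01554
h_f = f(L/D)V²/(2g) = 0.01554·(334/0.118)·0.8321²/(2·9.81) = 1.552 m

h_f ≈ 1.55 m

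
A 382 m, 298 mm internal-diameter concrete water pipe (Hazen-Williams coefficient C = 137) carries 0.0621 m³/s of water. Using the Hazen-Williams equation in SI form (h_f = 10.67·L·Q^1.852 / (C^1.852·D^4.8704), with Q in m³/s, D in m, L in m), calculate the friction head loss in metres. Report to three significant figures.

h_f ≈ 0.952 m

h_f = 10.67·382·0.0621^1.852 / (137^1.852·0.298^4.8704) = 0.9519 m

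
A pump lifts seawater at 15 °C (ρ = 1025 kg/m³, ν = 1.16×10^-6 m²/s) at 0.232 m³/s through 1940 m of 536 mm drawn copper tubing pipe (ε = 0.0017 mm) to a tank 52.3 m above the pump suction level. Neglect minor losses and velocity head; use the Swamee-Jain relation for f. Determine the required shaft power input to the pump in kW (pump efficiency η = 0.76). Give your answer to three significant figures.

V = 4Q/(πD²) = 1.028 m/s; Re = 4.75×10^5; ε/D = 3.17×10^-6; f = 0.01326
h_f = f(L/D)V²/2g = 2.586 m
Total head H = z + h_f = 52.3 + 2.586 = 54.89 m
P_hyd = ρgQH = 1025·9.81·0.232·54.89 = 128.0 kW
P_shaft = P_hyd/η = 128.0/0.76 = 168.5 kW

P_shaft ≈ 168 kW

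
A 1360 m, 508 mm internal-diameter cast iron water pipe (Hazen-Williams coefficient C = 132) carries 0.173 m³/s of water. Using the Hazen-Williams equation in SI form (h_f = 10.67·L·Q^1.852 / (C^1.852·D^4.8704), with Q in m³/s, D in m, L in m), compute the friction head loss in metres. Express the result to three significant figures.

h_f ≈ 1.80 m

h_f = 10.67·1360·0.173^1.852 / (132^1.852·0.508^4.8704) = 1.802 m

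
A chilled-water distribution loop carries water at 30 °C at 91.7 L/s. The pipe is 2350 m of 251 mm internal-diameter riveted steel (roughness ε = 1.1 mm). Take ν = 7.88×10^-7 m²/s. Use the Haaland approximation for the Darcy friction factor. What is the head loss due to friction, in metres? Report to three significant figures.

h_f ≈ 48.2 m

V = 4Q/(πD²) = 4·0.0917/(π·0.251²) = 1.853 m/s
Re = VD/ν = 1.853·0.251/7.88×10^-7 = 5.90×10^5 → turbulent
ε/D = 1.1/251 = 0.00438
Haaland: f = 0.02941
h_f = f(L/D)V²/(2g) = 0.02941·(2350/0.251)·1.853²/(2·9.81) = 48.20 m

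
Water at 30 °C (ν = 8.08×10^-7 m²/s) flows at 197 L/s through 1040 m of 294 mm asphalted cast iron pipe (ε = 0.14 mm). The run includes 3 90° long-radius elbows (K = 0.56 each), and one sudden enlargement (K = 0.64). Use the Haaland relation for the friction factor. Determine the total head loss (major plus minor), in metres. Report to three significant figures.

V = 4Q/(πD²) = 2.902 m/s; V²/2g = 0.4292 m
Re = 1.06×10^6, ε/D = 4.76×10^-4 → f = 0.01698 (Haaland)
Major: h_f = f(L/D)·V²/2g = 0.01698·3537·0.4292 = 25.79 m
Minor: ΣK = 2.32; h_m = ΣK·V²/2g = 0.9958 m
Total H_L = 25.79 + 0.9958 = 26.78 m

H_L ≈ 26.8 m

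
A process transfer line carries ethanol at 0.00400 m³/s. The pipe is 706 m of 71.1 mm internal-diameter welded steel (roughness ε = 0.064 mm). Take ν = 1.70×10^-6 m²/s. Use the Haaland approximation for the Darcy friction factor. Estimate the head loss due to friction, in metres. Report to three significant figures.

V = 4Q/(πD²) = 4·0.00400/(π·0.0711²) = 1.007 m/s
Re = VD/ν = 1.007·0.0711/1.70×10^-6 = 4.21×10^4 → turbulent
ε/D = 0.064/71.1 = 9.00×10^-4
Haaland: f = 0.02404
h_f = f(L/D)V²/(2g) = 0.02404·(706/0.0711)·1.007²/(2·9.81) = 12.35 m

h_f ≈ 12.3 m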